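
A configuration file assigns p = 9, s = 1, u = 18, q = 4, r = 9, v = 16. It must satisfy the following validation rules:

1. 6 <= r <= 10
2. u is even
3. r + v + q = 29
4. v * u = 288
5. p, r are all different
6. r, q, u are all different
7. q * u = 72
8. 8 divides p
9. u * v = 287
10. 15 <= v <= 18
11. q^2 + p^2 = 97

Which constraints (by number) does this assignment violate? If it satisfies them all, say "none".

Constraints 5, 8, and 9 do not hold.

1. r = 9 lies in [6, 10] — satisfied.
2. u = 18 is even — satisfied.
3. r + v + q = 9 + 16 + 4 = 29 — satisfied.
4. v * u = 16 * 18 = 288 — satisfied.
5. p = r = 9, not all different — violated.
6. values 9, 4, 18 are pairwise distinct — satisfied.
7. q * u = 4 * 18 = 72 — satisfied.
8. 9 = 8*1 + 1, so 8 does not divide 9 — violated.
9. u * v = 18 * 16 = 288, not 287 — violated.
10. v = 16 lies in [15, 18] — satisfied.
11. q^2 + p^2 = 4^2 + 9^2 = 16 + 81 = 97 — satisfied.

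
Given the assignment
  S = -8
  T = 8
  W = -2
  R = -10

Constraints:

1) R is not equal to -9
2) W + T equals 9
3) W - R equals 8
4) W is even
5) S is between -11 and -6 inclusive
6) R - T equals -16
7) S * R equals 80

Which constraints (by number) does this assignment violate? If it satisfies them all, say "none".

Constraints 2, 6 are violated.

1) R = -10, and -10 ≠ -9  yes
2) W + T = -2 + 8 = 6, not 9  no
3) W - R = -2 - (-10) = 8  yes
4) W = -2 is even  yes
5) S = -8 lies in [-11, -6]  yes
6) R - T = -10 - 8 = -18, not -16  no
7) S * R = -8 * (-10) = 80  yes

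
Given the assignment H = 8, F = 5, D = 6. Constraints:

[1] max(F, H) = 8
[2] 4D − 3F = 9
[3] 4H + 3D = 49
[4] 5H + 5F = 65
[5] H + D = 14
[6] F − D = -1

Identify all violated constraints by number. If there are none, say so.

[1] max(5, 8) = 8 — OK.
[2] 4D − 3F = 4(6) − 3(5) = 9 — OK.
[3] 4H + 3D = 4(8) + 3(6) = 50, not 49 — violated.
[4] 5H + 5F = 5(8) + 5(5) = 65 — OK.
[5] H + D = 8 + 6 = 14 — OK.
[6] F − D = 5 − 6 = -1 — OK.

No — constraint 3 is not satisfied.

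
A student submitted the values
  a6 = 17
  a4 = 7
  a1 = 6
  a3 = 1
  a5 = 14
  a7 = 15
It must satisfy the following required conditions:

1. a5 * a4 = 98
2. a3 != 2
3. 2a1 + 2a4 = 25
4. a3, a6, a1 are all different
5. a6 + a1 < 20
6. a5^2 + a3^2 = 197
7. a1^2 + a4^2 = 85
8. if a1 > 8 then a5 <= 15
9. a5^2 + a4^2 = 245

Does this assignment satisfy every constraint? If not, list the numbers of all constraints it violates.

1. a5 * a4 = 14 * 7 = 98 — holds.
2. a3 = 1, and 1 ≠ 2 — holds.
3. 2a1 + 2a4 = 2(6) + 2(7) = 26, not 25 — fails.
4. values 1, 17, 6 are pairwise distinct — holds.
5. a6 + a1 = 17 + 6 = 23; 23 ≥ 20, bound 20 not met — fails.
6. a5^2 + a3^2 = 14^2 + 1^2 = 196 + 1 = 197 — holds.
7. a1^2 + a4^2 = 6^2 + 7^2 = 36 + 49 = 85 — holds.
8. a1 = 6, not > 8; antecedent false, conditional vacuously true — holds.
9. a5^2 + a4^2 = 14^2 + 7^2 = 196 + 49 = 245 — holds.

Constraints 3 and 5 are violated.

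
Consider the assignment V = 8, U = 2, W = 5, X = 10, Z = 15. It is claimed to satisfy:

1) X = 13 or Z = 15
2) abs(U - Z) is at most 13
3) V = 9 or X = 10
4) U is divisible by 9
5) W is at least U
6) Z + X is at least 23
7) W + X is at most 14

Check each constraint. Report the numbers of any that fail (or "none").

No — constraints 4 and 7 are not satisfied.

1) X = 10 ≠ 13, but Z = 15 = 15 (second disjunct)  ✔
2) abs(2 - 15) = 13; 13 ≤ 13  ✔
3) V = 8 ≠ 9, but X = 10 = 10 (second disjunct)  ✔
4) 2 = 9*0 + 2, so 9 does not divide 2  ✘
5) W = 5, U = 2; 5 ≥ 2  ✔
6) Z + X = 15 + 10 = 25; 25 ≥ 23  ✔
7) W + X = 5 + 10 = 15; 15 > 14, bound 14 not met  ✘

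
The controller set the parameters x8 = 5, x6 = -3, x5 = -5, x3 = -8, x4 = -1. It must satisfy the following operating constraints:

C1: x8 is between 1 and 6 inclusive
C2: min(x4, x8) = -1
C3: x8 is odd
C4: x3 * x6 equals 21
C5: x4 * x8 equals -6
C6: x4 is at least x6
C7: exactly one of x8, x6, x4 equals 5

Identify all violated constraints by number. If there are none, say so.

The assignment fails constraints 4 and 5.

C1: x8 = 5 lies in [1, 6]  true
C2: min(-1, 5) = -1  true
C3: x8 = 5 is odd  true
C4: x3 * x6 = -8 * (-3) = 24, not 21  false
C5: x4 * x8 = -1 * 5 = -5, not -6  false
C6: x4 = -1, x6 = -3; -1 ≥ -3  true
C7: x8=5, x6=-3, x4=-1; 1 of them equals 5  true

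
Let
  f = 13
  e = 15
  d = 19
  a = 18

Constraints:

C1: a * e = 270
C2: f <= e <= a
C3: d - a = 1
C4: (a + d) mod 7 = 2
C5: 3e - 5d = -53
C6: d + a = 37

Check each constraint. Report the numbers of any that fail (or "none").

Constraint 5 does not hold.

C1: a * e = 18 * 15 = 270 — holds.
C2: values 13 <= 15 <= 18 — holds.
C3: d - a = 19 - 18 = 1 — holds.
C4: a + d = 37; 37 mod 7 = 2 — holds.
C5: 3e - 5d = 3(15) - 5(19) = -50, not -53 — does not hold.
C6: d + a = 19 + 18 = 37 — holds.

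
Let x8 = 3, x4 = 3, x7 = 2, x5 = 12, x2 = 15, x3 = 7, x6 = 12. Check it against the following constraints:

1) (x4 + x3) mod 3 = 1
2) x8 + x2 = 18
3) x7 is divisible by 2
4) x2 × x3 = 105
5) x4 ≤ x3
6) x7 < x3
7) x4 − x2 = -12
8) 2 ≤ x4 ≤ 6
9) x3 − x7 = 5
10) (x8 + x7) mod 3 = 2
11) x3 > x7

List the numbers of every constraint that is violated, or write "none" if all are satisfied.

1) x4 + x3 = 10; 10 mod 3 = 1 — holds.
2) x8 + x2 = 3 + 15 = 18 — holds.
3) 2 / 2 = 1, so 2 divides 2 — holds.
4) x2 × x3 = 15 × 7 = 105 — holds.
5) x4 = 3, x3 = 7; 3 ≤ 7 — holds.
6) x7 = 2, x3 = 7; 2 < 7 — holds.
7) x4 − x2 = 3 − 15 = -12 — holds.
8) x4 = 3 lies in [2, 6] — holds.
9) x3 − x7 = 7 − 2 = 5 — holds.
10) x8 + x7 = 5; 5 mod 3 = 2 — holds.
11) x3 = 7, x7 = 2; 7 > 2 — holds.

Yes — all constraints hold.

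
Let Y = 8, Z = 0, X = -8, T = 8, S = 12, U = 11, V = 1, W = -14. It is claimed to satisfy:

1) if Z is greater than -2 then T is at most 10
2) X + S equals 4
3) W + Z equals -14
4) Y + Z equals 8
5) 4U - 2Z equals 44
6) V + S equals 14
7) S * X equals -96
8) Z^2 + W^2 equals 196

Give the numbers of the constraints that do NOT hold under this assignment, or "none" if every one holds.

Violated: 6.

1) Z = 0 > -2, so we need T ≤ 10; T = 8 ≤ 10  yes
2) X + S = -8 + 12 = 4  yes
3) W + Z = -14 + 0 = -14  yes
4) Y + Z = 8 + 0 = 8  yes
5) 4U - 2Z = 4(11) - 2(0) = 44  yes
6) V + S = 1 + 12 = 13, not 14  no
7) S * X = 12 * (-8) = -96  yes
8) Z^2 + W^2 = 0^2 + (-14)^2 = 0 + 196 = 196  yes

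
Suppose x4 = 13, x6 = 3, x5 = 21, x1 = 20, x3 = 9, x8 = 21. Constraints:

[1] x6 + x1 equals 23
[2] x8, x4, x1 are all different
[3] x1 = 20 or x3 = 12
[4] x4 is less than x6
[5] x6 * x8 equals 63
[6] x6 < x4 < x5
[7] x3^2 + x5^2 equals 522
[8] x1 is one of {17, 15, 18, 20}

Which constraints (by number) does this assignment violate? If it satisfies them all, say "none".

Violated: 4.

[1] x6 + x1 = 3 + 20 = 23 — OK.
[2] values 21, 13, 20 are pairwise distinct — OK.
[3] x1 = 20 = 20 (first disjunct) — OK.
[4] x4 = 13, x6 = 3; 13 ≥ 3 (want <) — violated.
[5] x6 * x8 = 3 * 21 = 63 — OK.
[6] values 3 < 13 < 21 — OK.
[7] x3^2 + x5^2 = 9^2 + 21^2 = 81 + 441 = 522 — OK.
[8] x1 = 20 is in {17, 15, 18, 20} — OK.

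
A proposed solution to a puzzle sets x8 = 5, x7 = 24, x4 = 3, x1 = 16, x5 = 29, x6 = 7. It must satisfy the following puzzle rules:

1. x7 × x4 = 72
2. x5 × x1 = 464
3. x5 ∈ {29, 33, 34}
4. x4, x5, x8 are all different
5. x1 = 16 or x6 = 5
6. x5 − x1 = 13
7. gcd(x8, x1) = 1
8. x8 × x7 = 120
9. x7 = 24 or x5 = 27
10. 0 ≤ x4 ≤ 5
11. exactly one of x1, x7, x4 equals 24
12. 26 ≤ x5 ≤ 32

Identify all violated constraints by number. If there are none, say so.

None — every constraint holds.

1. x7 × x4 = 24 × 3 = 72 — holds.
2. x5 × x1 = 29 × 16 = 464 — holds.
3. x5 = 29 is in {29, 33, 34} — holds.
4. values 3, 29, 5 are pairwise distinct — holds.
5. x1 = 16 = 16 (first disjunct) — holds.
6. x5 − x1 = 29 − 16 = 13 — holds.
7. gcd(5, 16) = 1 — holds.
8. x8 × x7 = 5 × 24 = 120 — holds.
9. x7 = 24 = 24 (first disjunct) — holds.
10. x4 = 3 lies in [0, 5] — holds.
11. x1=16, x7=24, x4=3; 1 of them equals 24 — holds.
12. x5 = 29 lies in [26, 32] — holds.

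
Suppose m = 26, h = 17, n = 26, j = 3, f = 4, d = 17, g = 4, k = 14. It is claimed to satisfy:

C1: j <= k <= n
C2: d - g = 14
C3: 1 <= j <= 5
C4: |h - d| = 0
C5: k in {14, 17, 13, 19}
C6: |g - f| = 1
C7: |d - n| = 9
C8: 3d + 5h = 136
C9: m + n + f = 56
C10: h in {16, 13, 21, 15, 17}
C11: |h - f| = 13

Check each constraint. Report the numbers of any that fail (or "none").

Constraints 2 and 6 are violated.

C1: values 3 <= 14 <= 26 — satisfied.
C2: d - g = 17 - 4 = 13, not 14 — violated.
C3: j = 3 lies in [1, 5] — satisfied.
C4: |17 - 17| = 0 — satisfied.
C5: k = 14 is in {14, 17, 13, 19} — satisfied.
C6: |4 - 4| = 0, not 1 — violated.
C7: |17 - 26| = 9 — satisfied.
C8: 3d + 5h = 3(17) + 5(17) = 136 — satisfied.
C9: m + n + f = 26 + 26 + 4 = 56 — satisfied.
C10: h = 17 is in {16, 13, 21, 15, 17} — satisfied.
C11: |17 - 4| = 13 — satisfied.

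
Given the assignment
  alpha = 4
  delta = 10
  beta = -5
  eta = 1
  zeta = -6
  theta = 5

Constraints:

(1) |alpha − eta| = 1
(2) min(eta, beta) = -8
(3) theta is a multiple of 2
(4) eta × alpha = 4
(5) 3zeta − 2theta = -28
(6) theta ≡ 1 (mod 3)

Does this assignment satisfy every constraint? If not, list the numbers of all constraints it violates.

Violated: 1, 2, 3, and 6.

(1) |4 − 1| = 3, not 1 — violated.
(2) min(1, -5) = -5, not -8 — violated.
(3) 5 = 2×2 + 1, so 2 does not divide 5 — violated.
(4) eta × alpha = 1 × 4 = 4 — satisfied.
(5) 3zeta − 2theta = 3(-6) − 2(5) = -28 — satisfied.
(6) 5 mod 3 = 2, not 1 — violated.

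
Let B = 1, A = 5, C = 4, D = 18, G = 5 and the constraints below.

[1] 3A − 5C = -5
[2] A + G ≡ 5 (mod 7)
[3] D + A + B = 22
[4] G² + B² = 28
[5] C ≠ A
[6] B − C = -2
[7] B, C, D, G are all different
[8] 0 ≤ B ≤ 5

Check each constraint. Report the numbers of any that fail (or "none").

[1] 3A − 5C = 3(5) − 5(4) = -5  ✔
[2] A + G = 10; 10 mod 7 = 3, not 5  ✘
[3] D + A + B = 18 + 5 + 1 = 24, not 22  ✘
[4] G² + B² = 5² + 1² = 25 + 1 = 26, not 28  ✘
[5] C = 4, A = 5; distinct  ✔
[6] B − C = 1 − 4 = -3, not -2  ✘
[7] values 1, 4, 18, 5 are pairwise distinct  ✔
[8] B = 1 lies in [0, 5]  ✔

Constraints 2, 3, 4, 6 do not hold.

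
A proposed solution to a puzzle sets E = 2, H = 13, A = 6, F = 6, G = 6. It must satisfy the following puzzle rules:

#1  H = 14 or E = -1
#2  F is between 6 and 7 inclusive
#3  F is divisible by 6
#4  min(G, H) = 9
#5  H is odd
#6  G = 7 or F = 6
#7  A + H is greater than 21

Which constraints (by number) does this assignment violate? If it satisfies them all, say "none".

#1 H = 13 ≠ 14 and E = 2 ≠ -1; both disjuncts false  ✗
#2 F = 6 lies in [6, 7]  ✓
#3 6 / 6 = 1, so 6 divides 6  ✓
#4 min(6, 13) = 6, not 9  ✗
#5 H = 13 is odd  ✓
#6 G = 6 ≠ 7, but F = 6 = 6 (second disjunct)  ✓
#7 A + H = 6 + 13 = 19; 19 ≤ 21, bound 21 not met  ✗

Constraints 1, 4, and 7 do not hold.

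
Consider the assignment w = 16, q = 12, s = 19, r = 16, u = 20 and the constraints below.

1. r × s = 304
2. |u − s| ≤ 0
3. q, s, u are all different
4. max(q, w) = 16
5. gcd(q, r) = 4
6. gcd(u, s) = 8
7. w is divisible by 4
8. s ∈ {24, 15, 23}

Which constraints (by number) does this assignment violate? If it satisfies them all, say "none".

Constraints 2, 6, and 8 are violated.

1. r × s = 16 × 19 = 304  ✔
2. |20 − 19| = 1; 1 > 0, exceeds bound 0  ✘
3. values 12, 19, 20 are pairwise distinct  ✔
4. max(12, 16) = 16  ✔
5. gcd(12, 16) = 4  ✔
6. gcd(20, 19) = 1, not 8  ✘
7. 16 / 4 = 4, so 4 divides 16  ✔
8. s = 19 is not in {24, 15, 23}  ✘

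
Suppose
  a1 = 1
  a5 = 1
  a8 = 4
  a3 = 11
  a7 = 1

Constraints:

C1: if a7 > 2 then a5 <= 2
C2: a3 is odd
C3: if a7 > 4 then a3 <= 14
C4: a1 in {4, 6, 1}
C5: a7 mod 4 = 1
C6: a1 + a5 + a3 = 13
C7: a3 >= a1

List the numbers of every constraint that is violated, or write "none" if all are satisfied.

No violations.

C1: a7 = 1, not > 2; antecedent false, conditional vacuously true — OK.
C2: a3 = 11 is odd — OK.
C3: a7 = 1, not > 4; antecedent false, conditional vacuously true — OK.
C4: a1 = 1 is in {4, 6, 1} — OK.
C5: 1 mod 4 = 1 — OK.
C6: a1 + a5 + a3 = 1 + 1 + 11 = 13 — OK.
C7: a3 = 11, a1 = 1; 11 ≥ 1 — OK.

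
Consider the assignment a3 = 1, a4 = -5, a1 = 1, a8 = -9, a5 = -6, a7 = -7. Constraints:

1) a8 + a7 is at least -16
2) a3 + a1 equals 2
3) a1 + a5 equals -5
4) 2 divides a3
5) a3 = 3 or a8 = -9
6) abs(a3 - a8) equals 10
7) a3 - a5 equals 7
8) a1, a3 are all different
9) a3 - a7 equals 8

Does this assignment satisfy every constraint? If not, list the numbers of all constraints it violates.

1) a8 + a7 = -9 + (-7) = -16; -16 ≥ -16 — holds.
2) a3 + a1 = 1 + 1 = 2 — holds.
3) a1 + a5 = 1 + (-6) = -5 — holds.
4) 1 = 2*0 + 1, so 2 does not divide 1 — fails.
5) a3 = 1 ≠ 3, but a8 = -9 = -9 (second disjunct) — holds.
6) abs(1 - (-9)) = 10 — holds.
7) a3 - a5 = 1 - (-6) = 7 — holds.
8) a1 = a3 = 1, not all different — fails.
9) a3 - a7 = 1 - (-7) = 8 — holds.

Constraints 4, 8 are violated.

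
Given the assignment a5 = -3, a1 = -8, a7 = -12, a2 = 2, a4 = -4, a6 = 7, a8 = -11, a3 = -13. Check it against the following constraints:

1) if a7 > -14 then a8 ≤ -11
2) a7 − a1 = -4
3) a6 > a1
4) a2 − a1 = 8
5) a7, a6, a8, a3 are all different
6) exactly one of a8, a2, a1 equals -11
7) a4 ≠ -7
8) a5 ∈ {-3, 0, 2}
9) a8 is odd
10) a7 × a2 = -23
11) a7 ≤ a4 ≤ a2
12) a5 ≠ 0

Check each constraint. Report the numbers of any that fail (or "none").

1) a7 = -12 > -14, so we need a8 ≤ -11; a8 = -11 ≤ -11 — holds.
2) a7 − a1 = -12 − (-8) = -4 — holds.
3) a6 = 7, a1 = -8; 7 > -8 — holds.
4) a2 − a1 = 2 − (-8) = 10, not 8 — fails.
5) values -12, 7, -11, -13 are pairwise distinct — holds.
6) a8=-11, a2=2, a1=-8; 1 of them equals -11 — holds.
7) a4 = -4, and -4 ≠ -7 — holds.
8) a5 = -3 is in {-3, 0, 2} — holds.
9) a8 = -11 is odd — holds.
10) a7 × a2 = -12 × 2 = -24, not -23 — fails.
11) values -12 ≤ -4 ≤ 2 — holds.
12) a5 = -3, and -3 ≠ 0 — holds.

Violated: 4 and 10.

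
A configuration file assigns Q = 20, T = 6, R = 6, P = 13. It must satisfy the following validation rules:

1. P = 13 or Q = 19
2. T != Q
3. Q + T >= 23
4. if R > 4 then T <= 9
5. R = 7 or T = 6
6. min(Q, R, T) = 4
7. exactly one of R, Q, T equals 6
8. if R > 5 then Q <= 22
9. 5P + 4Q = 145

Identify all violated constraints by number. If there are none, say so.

1. P = 13 = 13 (first disjunct)  OK
2. T = 6, Q = 20; distinct  OK
3. Q + T = 20 + 6 = 26; 26 ≥ 23  OK
4. R = 6 > 4, so we need T ≤ 9; T = 6 ≤ 9  OK
5. R = 6 ≠ 7, but T = 6 = 6 (second disjunct)  OK
6. min(20, 6, 6) = 6, not 4  FAIL
7. R=6, Q=20, T=6; 2 of them equal 6, not exactly one  FAIL
8. R = 6 > 5, so we need Q ≤ 22; Q = 20 ≤ 22  OK
9. 5P + 4Q = 5(13) + 4(20) = 145  OK

Violated: 6 and 7.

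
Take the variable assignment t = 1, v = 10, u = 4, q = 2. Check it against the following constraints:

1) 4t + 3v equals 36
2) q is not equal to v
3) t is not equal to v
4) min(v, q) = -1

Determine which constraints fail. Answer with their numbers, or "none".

1) 4t + 3v = 4(1) + 3(10) = 34, not 36  ✘
2) q = 2, v = 10; distinct  ✔
3) t = 1, v = 10; distinct  ✔
4) min(10, 2) = 2, not -1  ✘

The assignment fails constraints 1 and 4.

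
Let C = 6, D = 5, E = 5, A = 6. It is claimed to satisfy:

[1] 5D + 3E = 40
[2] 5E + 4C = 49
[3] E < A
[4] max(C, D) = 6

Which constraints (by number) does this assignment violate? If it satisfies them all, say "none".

Yes — all constraints hold.

[1] 5D + 3E = 5(5) + 3(5) = 40 — holds.
[2] 5E + 4C = 5(5) + 4(6) = 49 — holds.
[3] E = 5, A = 6; 5 < 6 — holds.
[4] max(6, 5) = 6 — holds.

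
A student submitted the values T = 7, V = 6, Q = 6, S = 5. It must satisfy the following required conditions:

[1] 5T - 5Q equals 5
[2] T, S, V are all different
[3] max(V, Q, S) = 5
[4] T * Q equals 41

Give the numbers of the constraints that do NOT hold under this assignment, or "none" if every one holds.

Constraints 3, 4 do not hold.

[1] 5T - 5Q = 5(7) - 5(6) = 5  ✓
[2] values 7, 5, 6 are pairwise distinct  ✓
[3] max(6, 6, 5) = 6, not 5  ✗
[4] T * Q = 7 * 6 = 42, not 41  ✗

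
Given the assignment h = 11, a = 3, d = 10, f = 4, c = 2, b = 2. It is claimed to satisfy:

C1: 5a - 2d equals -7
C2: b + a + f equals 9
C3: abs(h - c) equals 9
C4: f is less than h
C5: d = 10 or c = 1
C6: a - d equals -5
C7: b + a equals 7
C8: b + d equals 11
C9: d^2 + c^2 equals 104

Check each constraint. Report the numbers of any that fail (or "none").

C1: 5a - 2d = 5(3) - 2(10) = -5, not -7 — does not hold.
C2: b + a + f = 2 + 3 + 4 = 9 — holds.
C3: abs(11 - 2) = 9 — holds.
C4: f = 4, h = 11; 4 < 11 — holds.
C5: d = 10 = 10 (first disjunct) — holds.
C6: a - d = 3 - 10 = -7, not -5 — does not hold.
C7: b + a = 2 + 3 = 5, not 7 — does not hold.
C8: b + d = 2 + 10 = 12, not 11 — does not hold.
C9: d^2 + c^2 = 10^2 + 2^2 = 100 + 4 = 104 — holds.

Constraints 1, 6, 7, and 8 do not hold.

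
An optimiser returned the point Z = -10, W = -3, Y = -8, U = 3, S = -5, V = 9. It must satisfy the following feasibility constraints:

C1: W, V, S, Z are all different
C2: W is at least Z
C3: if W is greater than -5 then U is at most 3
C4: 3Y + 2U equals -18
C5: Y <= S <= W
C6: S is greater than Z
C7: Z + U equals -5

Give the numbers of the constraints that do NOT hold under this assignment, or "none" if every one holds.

No — constraint 7 is not satisfied.

C1: values -3, 9, -5, -10 are pairwise distinct — holds.
C2: W = -3, Z = -10; -3 ≥ -10 — holds.
C3: W = -3 > -5, so we need U ≤ 3; U = 3 ≤ 3 — holds.
C4: 3Y + 2U = 3(-8) + 2(3) = -18 — holds.
C5: values -8 <= -5 <= -3 — holds.
C6: S = -5, Z = -10; -5 > -10 — holds.
C7: Z + U = -10 + 3 = -7, not -5 — does not hold.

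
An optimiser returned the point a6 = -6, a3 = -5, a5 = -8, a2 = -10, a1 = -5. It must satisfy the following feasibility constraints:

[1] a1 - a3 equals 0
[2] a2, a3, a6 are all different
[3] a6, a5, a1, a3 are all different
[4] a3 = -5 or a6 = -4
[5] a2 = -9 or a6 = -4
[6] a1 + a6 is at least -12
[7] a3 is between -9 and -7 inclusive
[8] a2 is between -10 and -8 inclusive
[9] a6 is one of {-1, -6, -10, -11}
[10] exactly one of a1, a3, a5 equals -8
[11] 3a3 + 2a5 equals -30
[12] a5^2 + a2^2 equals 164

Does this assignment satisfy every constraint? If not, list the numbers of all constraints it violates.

[1] a1 - a3 = -5 - (-5) = 0  ✔
[2] values -10, -5, -6 are pairwise distinct  ✔
[3] a1 = a3 = -5, not all different  ✘
[4] a3 = -5 = -5 (first disjunct)  ✔
[5] a2 = -10 ≠ -9 and a6 = -6 ≠ -4; both disjuncts false  ✘
[6] a1 + a6 = -5 + (-6) = -11; -11 ≥ -12  ✔
[7] a3 = -5 is outside [-9, -7]  ✘
[8] a2 = -10 lies in [-10, -8]  ✔
[9] a6 = -6 is in {-1, -6, -10, -11}  ✔
[10] a1=-5, a3=-5, a5=-8; 1 of them equals -8  ✔
[11] 3a3 + 2a5 = 3(-5) + 2(-8) = -31, not -30  ✘
[12] a5^2 + a2^2 = (-8)^2 + (-10)^2 = 64 + 100 = 164  ✔

Constraints 3, 5, 7, 11 do not hold.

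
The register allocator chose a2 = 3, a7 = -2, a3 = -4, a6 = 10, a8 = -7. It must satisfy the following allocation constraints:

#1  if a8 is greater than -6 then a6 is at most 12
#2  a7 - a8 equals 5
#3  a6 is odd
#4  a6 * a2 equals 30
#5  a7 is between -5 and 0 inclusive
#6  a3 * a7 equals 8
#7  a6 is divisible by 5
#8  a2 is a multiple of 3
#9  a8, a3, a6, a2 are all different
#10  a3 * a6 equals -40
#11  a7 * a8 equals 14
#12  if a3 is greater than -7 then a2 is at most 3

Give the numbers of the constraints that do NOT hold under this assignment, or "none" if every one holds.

The assignment fails constraint 3.

#1 a8 = -7, not > -6; antecedent false, conditional vacuously true  true
#2 a7 - a8 = -2 - (-7) = 5  true
#3 a6 = 10 is even  false
#4 a6 * a2 = 10 * 3 = 30  true
#5 a7 = -2 lies in [-5, 0]  true
#6 a3 * a7 = -4 * (-2) = 8  true
#7 10 / 5 = 2, so 5 divides 10  true
#8 3 / 3 = 1, so 3 divides 3  true
#9 values -7, -4, 10, 3 are pairwise distinct  true
#10 a3 * a6 = -4 * 10 = -40  true
#11 a7 * a8 = -2 * (-7) = 14  true
#12 a3 = -4 > -7, so we need a2 ≤ 3; a2 = 3 ≤ 3  true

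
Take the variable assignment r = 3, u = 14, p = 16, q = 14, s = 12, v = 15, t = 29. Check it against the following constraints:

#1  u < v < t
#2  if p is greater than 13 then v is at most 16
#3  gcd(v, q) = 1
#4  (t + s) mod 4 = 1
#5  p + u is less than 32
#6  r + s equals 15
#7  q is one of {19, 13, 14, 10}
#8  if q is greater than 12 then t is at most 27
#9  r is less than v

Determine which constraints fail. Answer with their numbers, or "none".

The assignment fails constraint 8.

#1 values 14 < 15 < 29 — OK.
#2 p = 16 > 13, so we need v ≤ 16; v = 15 ≤ 16 — OK.
#3 gcd(15, 14) = 1 — OK.
#4 t + s = 41; 41 mod 4 = 1 — OK.
#5 p + u = 16 + 14 = 30; 30 < 32 — OK.
#6 r + s = 3 + 12 = 15 — OK.
#7 q = 14 is in {19, 13, 14, 10} — OK.
#8 q = 14 > 12, so we need t ≤ 27; but t = 29 > 27 — violated.
#9 r = 3, v = 15; 3 < 15 — OK.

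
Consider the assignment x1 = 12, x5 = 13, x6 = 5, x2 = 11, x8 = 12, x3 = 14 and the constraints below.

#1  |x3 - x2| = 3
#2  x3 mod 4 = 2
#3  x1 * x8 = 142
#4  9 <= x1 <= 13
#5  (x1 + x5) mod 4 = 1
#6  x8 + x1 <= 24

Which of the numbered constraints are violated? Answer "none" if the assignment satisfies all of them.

#1 |14 - 11| = 3  holds
#2 14 mod 4 = 2  holds
#3 x1 * x8 = 12 * 12 = 144, not 142  fails
#4 x1 = 12 lies in [9, 13]  holds
#5 x1 + x5 = 25; 25 mod 4 = 1  holds
#6 x8 + x1 = 12 + 12 = 24; 24 ≤ 24  holds

Constraint 3 is violated.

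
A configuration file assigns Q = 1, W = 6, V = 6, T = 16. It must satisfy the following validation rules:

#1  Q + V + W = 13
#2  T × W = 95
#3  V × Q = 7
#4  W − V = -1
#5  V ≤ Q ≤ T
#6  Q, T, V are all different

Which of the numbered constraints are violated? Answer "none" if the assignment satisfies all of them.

#1 Q + V + W = 1 + 6 + 6 = 13  OK
#2 T × W = 16 × 6 = 96, not 95  FAIL
#3 V × Q = 6 × 1 = 6, not 7  FAIL
#4 W − V = 6 − 6 = 0, not -1  FAIL
#5 values 6, 1, 16; V = 6 is not ≤ Q = 1  FAIL
#6 values 1, 16, 6 are pairwise distinct  OK

No — constraints 2, 3, 4, and 5 are not satisfied.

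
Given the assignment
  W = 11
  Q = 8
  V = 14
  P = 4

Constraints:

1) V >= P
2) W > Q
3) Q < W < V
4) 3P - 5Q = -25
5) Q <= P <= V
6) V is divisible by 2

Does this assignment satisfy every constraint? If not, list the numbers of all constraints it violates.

Constraints 4 and 5 do not hold.

1) V = 14, P = 4; 14 ≥ 4  ✔
2) W = 11, Q = 8; 11 > 8  ✔
3) values 8 < 11 < 14  ✔
4) 3P - 5Q = 3(4) - 5(8) = -28, not -25  ✘
5) values 8, 4, 14; Q = 8 is not <= P = 4  ✘
6) 14 / 2 = 7, so 2 divides 14  ✔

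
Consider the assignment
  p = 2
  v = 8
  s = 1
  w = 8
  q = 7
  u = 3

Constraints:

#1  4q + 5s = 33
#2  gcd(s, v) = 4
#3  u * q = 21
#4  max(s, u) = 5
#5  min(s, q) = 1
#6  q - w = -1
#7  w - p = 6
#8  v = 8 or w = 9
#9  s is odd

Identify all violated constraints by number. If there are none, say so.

The assignment fails constraints 2 and 4.

#1 4q + 5s = 4(7) + 5(1) = 33  ✓
#2 gcd(1, 8) = 1, not 4  ✗
#3 u * q = 3 * 7 = 21  ✓
#4 max(1, 3) = 3, not 5  ✗
#5 min(1, 7) = 1  ✓
#6 q - w = 7 - 8 = -1  ✓
#7 w - p = 8 - 2 = 6  ✓
#8 v = 8 = 8 (first disjunct)  ✓
#9 s = 1 is odd  ✓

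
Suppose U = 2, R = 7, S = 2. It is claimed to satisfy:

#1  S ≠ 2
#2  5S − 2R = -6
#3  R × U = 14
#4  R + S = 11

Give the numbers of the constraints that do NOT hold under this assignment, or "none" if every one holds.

Constraints 1, 2, and 4 are violated.

#1 S = 2, but 2 is required to differ — does not hold.
#2 5S − 2R = 5(2) − 2(7) = -4, not -6 — does not hold.
#3 R × U = 7 × 2 = 14 — holds.
#4 R + S = 7 + 2 = 9, not 11 — does not hold.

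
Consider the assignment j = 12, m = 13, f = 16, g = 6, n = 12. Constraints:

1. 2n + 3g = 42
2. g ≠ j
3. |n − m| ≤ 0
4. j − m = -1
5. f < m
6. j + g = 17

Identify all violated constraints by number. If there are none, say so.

1. 2n + 3g = 2(12) + 3(6) = 42  ✔
2. g = 6, j = 12; distinct  ✔
3. |12 − 13| = 1; 1 > 0, exceeds bound 0  ✘
4. j − m = 12 − 13 = -1  ✔
5. f = 16, m = 13; 16 ≥ 13 (want <)  ✘
6. j + g = 12 + 6 = 18, not 17  ✘

Constraints 3, 5, 6 are violated.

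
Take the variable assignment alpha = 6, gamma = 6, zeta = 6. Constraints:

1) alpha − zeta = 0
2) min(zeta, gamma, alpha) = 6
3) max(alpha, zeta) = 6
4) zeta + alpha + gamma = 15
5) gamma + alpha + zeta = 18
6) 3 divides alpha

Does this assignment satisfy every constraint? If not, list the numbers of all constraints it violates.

1) alpha − zeta = 6 − 6 = 0 — holds.
2) min(6, 6, 6) = 6 — holds.
3) max(6, 6) = 6 — holds.
4) zeta + alpha + gamma = 6 + 6 + 6 = 18, not 15 — fails.
5) gamma + alpha + zeta = 6 + 6 + 6 = 18 — holds.
6) 6 / 3 = 2, so 3 divides 6 — holds.

The assignment fails constraint 4.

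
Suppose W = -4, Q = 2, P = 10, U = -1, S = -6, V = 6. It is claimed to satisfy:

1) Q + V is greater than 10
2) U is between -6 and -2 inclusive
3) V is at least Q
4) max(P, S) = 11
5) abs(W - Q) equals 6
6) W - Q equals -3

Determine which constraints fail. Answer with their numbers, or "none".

No — constraints 1, 2, 4, and 6 are not satisfied.

1) Q + V = 2 + 6 = 8; 8 ≤ 10, bound 10 not met  FAIL
2) U = -1 is outside [-6, -2]  FAIL
3) V = 6, Q = 2; 6 ≥ 2  OK
4) max(10, -6) = 10, not 11  FAIL
5) abs(-4 - 2) = 6  OK
6) W - Q = -4 - 2 = -6, not -3  FAIL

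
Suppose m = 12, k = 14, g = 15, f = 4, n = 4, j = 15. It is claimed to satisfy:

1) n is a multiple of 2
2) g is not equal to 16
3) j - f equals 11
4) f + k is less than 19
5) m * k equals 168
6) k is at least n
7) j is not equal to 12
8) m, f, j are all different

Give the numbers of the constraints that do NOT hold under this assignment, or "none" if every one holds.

None — every constraint holds.

1) 4 / 2 = 2, so 2 divides 4 — holds.
2) g = 15, and 15 ≠ 16 — holds.
3) j - f = 15 - 4 = 11 — holds.
4) f + k = 4 + 14 = 18; 18 < 19 — holds.
5) m * k = 12 * 14 = 168 — holds.
6) k = 14, n = 4; 14 ≥ 4 — holds.
7) j = 15, and 15 ≠ 12 — holds.
8) values 12, 4, 15 are pairwise distinct — holds.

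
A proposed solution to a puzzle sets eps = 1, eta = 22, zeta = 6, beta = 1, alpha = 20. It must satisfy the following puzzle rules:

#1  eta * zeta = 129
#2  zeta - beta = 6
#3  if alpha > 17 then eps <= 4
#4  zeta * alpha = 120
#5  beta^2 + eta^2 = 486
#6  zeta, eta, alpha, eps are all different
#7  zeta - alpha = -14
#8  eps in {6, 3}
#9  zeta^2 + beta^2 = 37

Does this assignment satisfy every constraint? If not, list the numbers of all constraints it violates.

#1 eta * zeta = 22 * 6 = 132, not 129  ✗
#2 zeta - beta = 6 - 1 = 5, not 6  ✗
#3 alpha = 20 > 17, so we need eps ≤ 4; eps = 1 ≤ 4  ✓
#4 zeta * alpha = 6 * 20 = 120  ✓
#5 beta^2 + eta^2 = 1^2 + 22^2 = 1 + 484 = 485, not 486  ✗
#6 values 6, 22, 20, 1 are pairwise distinct  ✓
#7 zeta - alpha = 6 - 20 = -14  ✓
#8 eps = 1 is not in {6, 3}  ✗
#9 zeta^2 + beta^2 = 6^2 + 1^2 = 36 + 1 = 37  ✓

Constraints 1, 2, 5, and 8 do not hold.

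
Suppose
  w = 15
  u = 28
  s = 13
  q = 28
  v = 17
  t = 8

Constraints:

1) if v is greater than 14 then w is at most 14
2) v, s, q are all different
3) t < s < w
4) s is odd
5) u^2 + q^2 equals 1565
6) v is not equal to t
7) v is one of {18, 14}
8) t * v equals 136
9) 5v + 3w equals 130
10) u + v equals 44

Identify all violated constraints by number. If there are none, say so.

Constraints 1, 5, 7, and 10 are violated.

1) v = 17 > 14, so we need w ≤ 14; but w = 15 > 14  ✗
2) values 17, 13, 28 are pairwise distinct  ✓
3) values 8 < 13 < 15  ✓
4) s = 13 is odd  ✓
5) u^2 + q^2 = 28^2 + 28^2 = 784 + 784 = 1568, not 1565  ✗
6) v = 17, t = 8; distinct  ✓
7) v = 17 is not in {18, 14}  ✗
8) t * v = 8 * 17 = 136  ✓
9) 5v + 3w = 5(17) + 3(15) = 130  ✓
10) u + v = 28 + 17 = 45, not 44  ✗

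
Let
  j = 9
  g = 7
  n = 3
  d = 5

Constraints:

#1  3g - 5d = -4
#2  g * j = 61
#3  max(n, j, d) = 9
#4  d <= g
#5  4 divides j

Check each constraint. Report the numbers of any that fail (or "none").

#1 3g - 5d = 3(7) - 5(5) = -4 — holds.
#2 g * j = 7 * 9 = 63, not 61 — does not hold.
#3 max(3, 9, 5) = 9 — holds.
#4 d = 5, g = 7; 5 ≤ 7 — holds.
#5 9 = 4*2 + 1, so 4 does not divide 9 — does not hold.

Constraints 2, 5 are violated.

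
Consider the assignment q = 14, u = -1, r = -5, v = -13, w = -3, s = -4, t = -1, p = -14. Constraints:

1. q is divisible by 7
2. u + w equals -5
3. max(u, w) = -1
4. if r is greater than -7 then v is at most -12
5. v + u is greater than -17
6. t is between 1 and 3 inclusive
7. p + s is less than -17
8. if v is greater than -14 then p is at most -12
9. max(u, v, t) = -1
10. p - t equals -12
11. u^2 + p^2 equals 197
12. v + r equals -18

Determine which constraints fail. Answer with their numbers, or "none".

Constraints 2, 6, and 10 are violated.

1. 14 / 7 = 2, so 7 divides 14  yes
2. u + w = -1 + (-3) = -4, not -5  no
3. max(-1, -3) = -1  yes
4. r = -5 > -7, so we need v ≤ -12; v = -13 ≤ -12  yes
5. v + u = -13 + (-1) = -14; -14 > -17  yes
6. t = -1 is outside [1, 3]  no
7. p + s = -14 + (-4) = -18; -18 < -17  yes
8. v = -13 > -14, so we need p ≤ -12; p = -14 ≤ -12  yes
9. max(-1, -13, -1) = -1  yes
10. p - t = -14 - (-1) = -13, not -12  no
11. u^2 + p^2 = (-1)^2 + (-14)^2 = 1 + 196 = 197  yes
12. v + r = -13 + (-5) = -18  yes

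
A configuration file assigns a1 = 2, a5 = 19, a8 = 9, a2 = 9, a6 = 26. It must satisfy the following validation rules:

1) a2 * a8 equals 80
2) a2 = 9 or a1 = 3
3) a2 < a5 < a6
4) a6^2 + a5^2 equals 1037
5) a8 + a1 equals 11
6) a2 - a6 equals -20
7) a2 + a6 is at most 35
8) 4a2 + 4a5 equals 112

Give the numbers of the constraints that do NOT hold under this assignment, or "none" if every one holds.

Constraints 1 and 6 are violated.

1) a2 * a8 = 9 * 9 = 81, not 80 — violated.
2) a2 = 9 = 9 (first disjunct) — OK.
3) values 9 < 19 < 26 — OK.
4) a6^2 + a5^2 = 26^2 + 19^2 = 676 + 361 = 1037 — OK.
5) a8 + a1 = 9 + 2 = 11 — OK.
6) a2 - a6 = 9 - 26 = -17, not -20 — violated.
7) a2 + a6 = 9 + 26 = 35; 35 ≤ 35 — OK.
8) 4a2 + 4a5 = 4(9) + 4(19) = 112 — OK.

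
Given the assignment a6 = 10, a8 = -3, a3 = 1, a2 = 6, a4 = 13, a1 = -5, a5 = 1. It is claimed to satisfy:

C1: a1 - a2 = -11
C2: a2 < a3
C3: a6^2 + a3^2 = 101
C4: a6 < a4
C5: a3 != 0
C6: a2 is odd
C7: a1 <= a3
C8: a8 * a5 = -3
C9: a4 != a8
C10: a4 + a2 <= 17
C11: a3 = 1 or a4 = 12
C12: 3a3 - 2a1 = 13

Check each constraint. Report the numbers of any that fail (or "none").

C1: a1 - a2 = -5 - 6 = -11 — holds.
C2: a2 = 6, a3 = 1; 6 ≥ 1 (want <) — does not hold.
C3: a6^2 + a3^2 = 10^2 + 1^2 = 100 + 1 = 101 — holds.
C4: a6 = 10, a4 = 13; 10 < 13 — holds.
C5: a3 = 1, and 1 ≠ 0 — holds.
C6: a2 = 6 is even — does not hold.
C7: a1 = -5, a3 = 1; -5 ≤ 1 — holds.
C8: a8 * a5 = -3 * 1 = -3 — holds.
C9: a4 = 13, a8 = -3; distinct — holds.
C10: a4 + a2 = 13 + 6 = 19; 19 > 17, bound 17 not met — does not hold.
C11: a3 = 1 = 1 (first disjunct) — holds.
C12: 3a3 - 2a1 = 3(1) - 2(-5) = 13 — holds.

No — constraints 2, 6, and 10 are not satisfied.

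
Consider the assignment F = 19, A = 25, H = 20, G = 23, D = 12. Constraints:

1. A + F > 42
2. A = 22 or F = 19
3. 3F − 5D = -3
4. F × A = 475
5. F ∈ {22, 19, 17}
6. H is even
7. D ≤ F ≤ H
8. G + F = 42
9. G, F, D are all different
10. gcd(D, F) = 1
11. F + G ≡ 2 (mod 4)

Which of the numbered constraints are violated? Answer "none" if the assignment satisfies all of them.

1. A + F = 25 + 19 = 44; 44 > 42  ✔
2. A = 25 ≠ 22, but F = 19 = 19 (second disjunct)  ✔
3. 3F − 5D = 3(19) − 5(12) = -3  ✔
4. F × A = 19 × 25 = 475  ✔
5. F = 19 is in {22, 19, 17}  ✔
6. H = 20 is even  ✔
7. values 12 ≤ 19 ≤ 20  ✔
8. G + F = 23 + 19 = 42  ✔
9. values 23, 19, 12 are pairwise distinct  ✔
10. gcd(12, 19) = 1  ✔
11. F + G = 42; 42 mod 4 = 2  ✔

Yes — all constraints hold.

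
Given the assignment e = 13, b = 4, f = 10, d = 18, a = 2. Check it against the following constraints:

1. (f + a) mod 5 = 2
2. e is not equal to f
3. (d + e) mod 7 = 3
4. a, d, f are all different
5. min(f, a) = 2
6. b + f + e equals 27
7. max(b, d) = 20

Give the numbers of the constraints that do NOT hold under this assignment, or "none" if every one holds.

No — constraint 7 is not satisfied.

1. f + a = 12; 12 mod 5 = 2  ✓
2. e = 13, f = 10; distinct  ✓
3. d + e = 31; 31 mod 7 = 3  ✓
4. values 2, 18, 10 are pairwise distinct  ✓
5. min(10, 2) = 2  ✓
6. b + f + e = 4 + 10 + 13 = 27  ✓
7. max(4, 18) = 18, not 20  ✗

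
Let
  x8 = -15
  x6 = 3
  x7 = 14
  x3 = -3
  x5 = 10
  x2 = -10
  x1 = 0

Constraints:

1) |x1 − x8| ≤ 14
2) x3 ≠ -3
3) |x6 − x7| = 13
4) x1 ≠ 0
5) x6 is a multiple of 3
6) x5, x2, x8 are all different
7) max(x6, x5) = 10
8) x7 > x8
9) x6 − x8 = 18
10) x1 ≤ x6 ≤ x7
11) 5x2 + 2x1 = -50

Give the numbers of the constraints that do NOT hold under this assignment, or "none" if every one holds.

1) |0 − (-15)| = 15; 15 > 14, exceeds bound 14 — does not hold.
2) x3 = -3, but -3 is required to differ — does not hold.
3) |3 − 14| = 11, not 13 — does not hold.
4) x1 = 0, but 0 is required to differ — does not hold.
5) 3 / 3 = 1, so 3 divides 3 — holds.
6) values 10, -10, -15 are pairwise distinct — holds.
7) max(3, 10) = 10 — holds.
8) x7 = 14, x8 = -15; 14 > -15 — holds.
9) x6 − x8 = 3 − (-15) = 18 — holds.
10) values 0 ≤ 3 ≤ 14 — holds.
11) 5x2 + 2x1 = 5(-10) + 2(0) = -50 — holds.

Constraints 1, 2, 3, 4 are violated.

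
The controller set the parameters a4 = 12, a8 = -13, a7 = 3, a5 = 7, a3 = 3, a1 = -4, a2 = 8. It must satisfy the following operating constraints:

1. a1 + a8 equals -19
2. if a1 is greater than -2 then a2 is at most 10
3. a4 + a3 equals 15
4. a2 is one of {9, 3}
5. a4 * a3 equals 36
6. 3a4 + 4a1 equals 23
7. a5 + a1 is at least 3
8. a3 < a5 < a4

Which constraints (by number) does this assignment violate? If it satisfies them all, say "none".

The assignment fails constraints 1, 4, and 6.

1. a1 + a8 = -4 + (-13) = -17, not -19 — violated.
2. a1 = -4, not > -2; antecedent false, conditional vacuously true — satisfied.
3. a4 + a3 = 12 + 3 = 15 — satisfied.
4. a2 = 8 is not in {9, 3} — violated.
5. a4 * a3 = 12 * 3 = 36 — satisfied.
6. 3a4 + 4a1 = 3(12) + 4(-4) = 20, not 23 — violated.
7. a5 + a1 = 7 + (-4) = 3; 3 ≥ 3 — satisfied.
8. values 3 < 7 < 12 — satisfied.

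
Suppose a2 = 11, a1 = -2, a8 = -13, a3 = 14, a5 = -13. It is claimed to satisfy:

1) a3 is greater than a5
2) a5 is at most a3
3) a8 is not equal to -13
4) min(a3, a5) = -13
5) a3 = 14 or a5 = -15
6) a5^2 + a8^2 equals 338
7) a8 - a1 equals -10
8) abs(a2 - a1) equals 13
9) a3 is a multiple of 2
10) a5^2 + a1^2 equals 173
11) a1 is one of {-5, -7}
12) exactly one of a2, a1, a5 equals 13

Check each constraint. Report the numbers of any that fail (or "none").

1) a3 = 14, a5 = -13; 14 > -13 — holds.
2) a5 = -13, a3 = 14; -13 ≤ 14 — holds.
3) a8 = -13, but -13 is required to differ — fails.
4) min(14, -13) = -13 — holds.
5) a3 = 14 = 14 (first disjunct) — holds.
6) a5^2 + a8^2 = (-13)^2 + (-13)^2 = 169 + 169 = 338 — holds.
7) a8 - a1 = -13 - (-2) = -11, not -10 — fails.
8) abs(11 - (-2)) = 13 — holds.
9) 14 / 2 = 7, so 2 divides 14 — holds.
10) a5^2 + a1^2 = (-13)^2 + (-2)^2 = 169 + 4 = 173 — holds.
11) a1 = -2 is not in {-5, -7} — fails.
12) a2=11, a1=-2, a5=-13; 0 of them equal 13, not exactly one — fails.

Constraints 3, 7, 11, and 12 are violated.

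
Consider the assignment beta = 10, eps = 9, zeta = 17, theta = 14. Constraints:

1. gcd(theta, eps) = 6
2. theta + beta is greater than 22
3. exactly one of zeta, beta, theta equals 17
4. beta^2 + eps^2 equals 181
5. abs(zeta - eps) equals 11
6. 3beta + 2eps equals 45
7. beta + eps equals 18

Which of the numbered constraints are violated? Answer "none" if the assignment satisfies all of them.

1. gcd(14, 9) = 1, not 6  false
2. theta + beta = 14 + 10 = 24; 24 > 22  true
3. zeta=17, beta=10, theta=14; 1 of them equals 17  true
4. beta^2 + eps^2 = 10^2 + 9^2 = 100 + 81 = 181  true
5. abs(17 - 9) = 8, not 11  false
6. 3beta + 2eps = 3(10) + 2(9) = 48, not 45  false
7. beta + eps = 10 + 9 = 19, not 18  false

Constraints 1, 5, 6, and 7 do not hold.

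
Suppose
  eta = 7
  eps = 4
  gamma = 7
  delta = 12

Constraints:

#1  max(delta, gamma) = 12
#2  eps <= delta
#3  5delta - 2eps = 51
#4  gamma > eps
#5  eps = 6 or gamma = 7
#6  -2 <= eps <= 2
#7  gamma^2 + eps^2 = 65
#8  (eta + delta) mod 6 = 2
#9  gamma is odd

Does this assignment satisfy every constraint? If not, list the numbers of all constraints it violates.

#1 max(12, 7) = 12  OK
#2 eps = 4, delta = 12; 4 ≤ 12  OK
#3 5delta - 2eps = 5(12) - 2(4) = 52, not 51  FAIL
#4 gamma = 7, eps = 4; 7 > 4  OK
#5 eps = 4 ≠ 6, but gamma = 7 = 7 (second disjunct)  OK
#6 eps = 4 is outside [-2, 2]  FAIL
#7 gamma^2 + eps^2 = 7^2 + 4^2 = 49 + 16 = 65  OK
#8 eta + delta = 19; 19 mod 6 = 1, not 2  FAIL
#9 gamma = 7 is odd  OK

The assignment fails constraints 3, 6, and 8.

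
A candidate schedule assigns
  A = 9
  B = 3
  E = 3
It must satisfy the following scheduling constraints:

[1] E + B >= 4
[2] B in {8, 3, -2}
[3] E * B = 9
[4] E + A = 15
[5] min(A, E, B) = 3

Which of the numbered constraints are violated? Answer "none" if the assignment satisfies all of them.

Constraint 4 is violated.

[1] E + B = 3 + 3 = 6; 6 ≥ 4 — OK.
[2] B = 3 is in {8, 3, -2} — OK.
[3] E * B = 3 * 3 = 9 — OK.
[4] E + A = 3 + 9 = 12, not 15 — violated.
[5] min(9, 3, 3) = 3 — OK.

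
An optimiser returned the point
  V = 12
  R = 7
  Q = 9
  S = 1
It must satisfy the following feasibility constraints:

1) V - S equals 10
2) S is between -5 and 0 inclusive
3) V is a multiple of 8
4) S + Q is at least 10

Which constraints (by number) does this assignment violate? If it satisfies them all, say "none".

1) V - S = 12 - 1 = 11, not 10  no
2) S = 1 is outside [-5, 0]  no
3) 12 = 8*1 + 4, so 8 does not divide 12  no
4) S + Q = 1 + 9 = 10; 10 ≥ 10  yes

Violated: 1, 2, and 3.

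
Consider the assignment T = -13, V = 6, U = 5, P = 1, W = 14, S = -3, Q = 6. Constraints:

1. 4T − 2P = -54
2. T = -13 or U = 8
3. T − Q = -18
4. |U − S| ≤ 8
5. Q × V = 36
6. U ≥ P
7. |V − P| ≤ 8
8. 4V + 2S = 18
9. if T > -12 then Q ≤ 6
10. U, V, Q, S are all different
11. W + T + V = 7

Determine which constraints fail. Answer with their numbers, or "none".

1. 4T − 2P = 4(-13) − 2(1) = -54 — holds.
2. T = -13 = -13 (first disjunct) — holds.
3. T − Q = -13 − 6 = -19, not -18 — does not hold.
4. |5 − (-3)| = 8; 8 ≤ 8 — holds.
5. Q × V = 6 × 6 = 36 — holds.
6. U = 5, P = 1; 5 ≥ 1 — holds.
7. |6 − 1| = 5; 5 ≤ 8 — holds.
8. 4V + 2S = 4(6) + 2(-3) = 18 — holds.
9. T = -13, not > -12; antecedent false, conditional vacuously true — holds.
10. V = Q = 6, not all different — does not hold.
11. W + T + V = 14 + (-13) + 6 = 7 — holds.

Constraints 3 and 10 do not hold.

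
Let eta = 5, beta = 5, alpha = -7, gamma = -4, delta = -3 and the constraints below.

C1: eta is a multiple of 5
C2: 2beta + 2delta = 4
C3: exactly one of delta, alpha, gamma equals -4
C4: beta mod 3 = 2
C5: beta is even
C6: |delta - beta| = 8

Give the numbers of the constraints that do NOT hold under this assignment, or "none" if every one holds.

Constraint 5 is violated.

C1: 5 / 5 = 1, so 5 divides 5  OK
C2: 2beta + 2delta = 2(5) + 2(-3) = 4  OK
C3: delta=-3, alpha=-7, gamma=-4; 1 of them equals -4  OK
C4: 5 mod 3 = 2  OK
C5: beta = 5 is odd  FAIL
C6: |-3 - 5| = 8  OK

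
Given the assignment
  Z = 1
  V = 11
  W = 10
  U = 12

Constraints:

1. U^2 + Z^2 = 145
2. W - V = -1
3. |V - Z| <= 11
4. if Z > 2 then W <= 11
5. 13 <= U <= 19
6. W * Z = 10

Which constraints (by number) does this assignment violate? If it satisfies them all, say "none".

Violated: 5.

1. U^2 + Z^2 = 12^2 + 1^2 = 144 + 1 = 145 — satisfied.
2. W - V = 10 - 11 = -1 — satisfied.
3. |11 - 1| = 10; 10 ≤ 11 — satisfied.
4. Z = 1, not > 2; antecedent false, conditional vacuously true — satisfied.
5. U = 12 is outside [13, 19] — violated.
6. W * Z = 10 * 1 = 10 — satisfied.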